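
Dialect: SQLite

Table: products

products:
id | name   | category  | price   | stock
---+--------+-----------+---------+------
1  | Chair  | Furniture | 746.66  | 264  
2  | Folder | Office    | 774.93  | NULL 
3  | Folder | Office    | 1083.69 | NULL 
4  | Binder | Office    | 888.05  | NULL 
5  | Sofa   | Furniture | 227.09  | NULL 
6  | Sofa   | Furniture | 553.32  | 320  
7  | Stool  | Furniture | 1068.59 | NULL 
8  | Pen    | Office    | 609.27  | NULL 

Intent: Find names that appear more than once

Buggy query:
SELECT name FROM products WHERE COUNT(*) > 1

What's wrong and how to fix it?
Bug: WHERE can't reference COUNT(*); aggregates are computed after WHERE

Fix: GROUP BY name, then filter groups with HAVING COUNT(*) > 1

Corrected query:
SELECT name FROM products GROUP BY name HAVING COUNT(*) > 1

Result:
name  
------
Folder
Sofa  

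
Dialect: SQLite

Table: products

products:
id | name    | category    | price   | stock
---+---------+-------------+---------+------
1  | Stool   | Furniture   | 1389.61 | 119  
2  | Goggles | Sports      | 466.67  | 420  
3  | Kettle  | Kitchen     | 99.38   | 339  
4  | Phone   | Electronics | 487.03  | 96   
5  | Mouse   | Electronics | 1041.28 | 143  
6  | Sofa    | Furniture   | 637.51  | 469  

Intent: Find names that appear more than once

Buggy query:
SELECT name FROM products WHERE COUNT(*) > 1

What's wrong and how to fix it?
Bug: COUNT(*) is an aggregate and cannot be used in WHERE

Fix: GROUP BY name, then filter groups with HAVING COUNT(*) > 1

Corrected query:
SELECT name FROM products GROUP BY name HAVING COUNT(*) > 1

Result:
(no rows)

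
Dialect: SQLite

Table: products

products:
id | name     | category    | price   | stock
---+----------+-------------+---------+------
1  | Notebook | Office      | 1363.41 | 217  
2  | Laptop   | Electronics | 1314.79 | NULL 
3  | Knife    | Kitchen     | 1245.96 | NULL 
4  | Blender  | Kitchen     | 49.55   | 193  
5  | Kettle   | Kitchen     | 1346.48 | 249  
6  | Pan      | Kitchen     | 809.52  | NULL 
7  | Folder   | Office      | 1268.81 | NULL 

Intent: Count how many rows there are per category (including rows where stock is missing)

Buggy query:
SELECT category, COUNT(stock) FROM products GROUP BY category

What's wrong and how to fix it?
Bug: COUNT(column) counts non-NULL values only; rows with NULL stock aren't counted

Fix: Replace COUNT(stock) with COUNT(*)

Corrected query:
SELECT category, COUNT(*) FROM products GROUP BY category

Result:
category    | COUNT(*)
------------+---------
Electronics | 1       
Kitchen     | 4       
Office      | 2       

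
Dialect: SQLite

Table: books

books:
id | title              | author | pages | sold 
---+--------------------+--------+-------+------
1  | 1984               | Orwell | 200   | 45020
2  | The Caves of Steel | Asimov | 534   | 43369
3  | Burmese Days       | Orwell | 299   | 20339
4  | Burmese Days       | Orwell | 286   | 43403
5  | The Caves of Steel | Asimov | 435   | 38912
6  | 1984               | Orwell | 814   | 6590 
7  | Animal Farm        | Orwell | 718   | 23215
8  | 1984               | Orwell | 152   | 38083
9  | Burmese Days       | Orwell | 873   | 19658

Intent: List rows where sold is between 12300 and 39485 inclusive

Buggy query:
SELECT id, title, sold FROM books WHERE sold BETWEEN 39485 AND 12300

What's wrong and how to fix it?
Bug: The bounds are reversed; BETWEEN a AND b requires a <= b to match anything

Fix: Swap the bounds so the smaller value comes first

Corrected query:
SELECT id, title, sold FROM books WHERE sold BETWEEN 12300 AND 39485

Result:
id | title              | sold 
---+--------------------+------
3  | Burmese Days       | 20339
5  | The Caves of Steel | 38912
7  | Animal Farm        | 23215
8  | 1984               | 38083
9  | Burmese Days       | 19658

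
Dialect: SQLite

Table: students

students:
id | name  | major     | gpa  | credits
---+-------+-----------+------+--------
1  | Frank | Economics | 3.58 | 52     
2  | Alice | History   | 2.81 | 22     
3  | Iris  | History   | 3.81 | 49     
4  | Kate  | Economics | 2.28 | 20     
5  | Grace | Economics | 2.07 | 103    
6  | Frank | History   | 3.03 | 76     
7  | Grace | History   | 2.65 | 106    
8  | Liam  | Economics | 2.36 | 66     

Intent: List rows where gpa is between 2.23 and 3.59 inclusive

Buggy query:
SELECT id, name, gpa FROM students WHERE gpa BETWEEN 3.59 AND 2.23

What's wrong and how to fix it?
Bug: BETWEEN expects the lower bound first; with 3.59 AND 2.23 the range is empty

Fix: Write BETWEEN 2.23 AND 3.59

Corrected query:
SELECT id, name, gpa FROM students WHERE gpa BETWEEN 2.23 AND 3.59

Result:
id | name  | gpa 
---+-------+-----
1  | Frank | 3.58
2  | Alice | 2.81
4  | Kate  | 2.28
6  | Frank | 3.03
7  | Grace | 2.65
8  | Liam  | 2.36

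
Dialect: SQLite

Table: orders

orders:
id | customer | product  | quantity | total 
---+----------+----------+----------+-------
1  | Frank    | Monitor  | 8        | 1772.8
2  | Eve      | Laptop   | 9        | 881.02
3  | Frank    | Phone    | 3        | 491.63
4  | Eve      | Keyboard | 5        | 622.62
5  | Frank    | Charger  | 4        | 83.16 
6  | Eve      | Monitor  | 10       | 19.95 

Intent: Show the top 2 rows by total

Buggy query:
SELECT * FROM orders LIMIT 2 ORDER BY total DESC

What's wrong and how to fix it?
Bug: ORDER BY cannot follow LIMIT; LIMIT is the final clause

Fix: Sort with ORDER BY, then apply LIMIT

Corrected query:
SELECT * FROM orders ORDER BY total DESC LIMIT 2

Result:
id | customer | product | quantity | total 
---+----------+---------+----------+-------
1  | Frank    | Monitor | 8        | 1772.8
2  | Eve      | Laptop  | 9        | 881.02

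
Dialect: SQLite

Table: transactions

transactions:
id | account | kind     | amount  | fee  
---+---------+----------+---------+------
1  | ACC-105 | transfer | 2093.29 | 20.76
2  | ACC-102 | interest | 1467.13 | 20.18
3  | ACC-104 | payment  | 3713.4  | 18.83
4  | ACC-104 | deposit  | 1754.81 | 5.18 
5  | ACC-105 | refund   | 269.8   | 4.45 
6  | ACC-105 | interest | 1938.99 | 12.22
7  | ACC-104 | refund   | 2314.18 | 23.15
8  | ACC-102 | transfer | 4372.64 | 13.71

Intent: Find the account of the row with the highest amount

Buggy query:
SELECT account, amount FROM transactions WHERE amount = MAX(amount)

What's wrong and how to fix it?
Bug: WHERE is evaluated per row; an aggregate over the whole table isn't defined there

Fix: Wrap MAX in a scalar subquery so WHERE compares against a single value

Corrected query:
SELECT account, amount FROM transactions WHERE amount = (SELECT MAX(amount) FROM transactions)

Result:
account | amount 
--------+--------
ACC-102 | 4372.64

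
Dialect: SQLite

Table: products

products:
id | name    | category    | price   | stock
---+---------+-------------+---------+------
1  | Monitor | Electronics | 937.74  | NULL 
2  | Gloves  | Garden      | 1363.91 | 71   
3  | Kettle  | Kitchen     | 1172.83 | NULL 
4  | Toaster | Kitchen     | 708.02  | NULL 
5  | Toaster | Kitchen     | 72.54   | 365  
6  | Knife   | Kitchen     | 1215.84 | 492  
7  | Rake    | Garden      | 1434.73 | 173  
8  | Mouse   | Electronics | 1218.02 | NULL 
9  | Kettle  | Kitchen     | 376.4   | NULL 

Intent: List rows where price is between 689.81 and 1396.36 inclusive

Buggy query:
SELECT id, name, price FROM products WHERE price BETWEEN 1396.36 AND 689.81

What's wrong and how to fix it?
Bug: The bounds are reversed; BETWEEN a AND b requires a <= b to match anything

Fix: Swap the bounds so the smaller value comes first

Corrected query:
SELECT id, name, price FROM products WHERE price BETWEEN 689.81 AND 1396.36

Result:
id | name    | price  
---+---------+--------
1  | Monitor | 937.74 
2  | Gloves  | 1363.91
3  | Kettle  | 1172.83
4  | Toaster | 708.02 
6  | Knife   | 1215.84
8  | Mouse   | 1218.02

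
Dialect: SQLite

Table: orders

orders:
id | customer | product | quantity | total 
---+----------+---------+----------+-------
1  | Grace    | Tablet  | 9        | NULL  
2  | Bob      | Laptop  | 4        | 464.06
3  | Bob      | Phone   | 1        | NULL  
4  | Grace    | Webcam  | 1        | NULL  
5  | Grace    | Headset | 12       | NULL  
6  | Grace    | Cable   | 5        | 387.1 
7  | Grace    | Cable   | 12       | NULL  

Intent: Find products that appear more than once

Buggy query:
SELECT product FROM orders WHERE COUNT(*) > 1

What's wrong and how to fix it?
Bug: WHERE can't reference COUNT(*); aggregates are computed after WHERE

Fix: GROUP BY product, then filter groups with HAVING COUNT(*) > 1

Corrected query:
SELECT product FROM orders GROUP BY product HAVING COUNT(*) > 1

Result:
product
-------
Cable  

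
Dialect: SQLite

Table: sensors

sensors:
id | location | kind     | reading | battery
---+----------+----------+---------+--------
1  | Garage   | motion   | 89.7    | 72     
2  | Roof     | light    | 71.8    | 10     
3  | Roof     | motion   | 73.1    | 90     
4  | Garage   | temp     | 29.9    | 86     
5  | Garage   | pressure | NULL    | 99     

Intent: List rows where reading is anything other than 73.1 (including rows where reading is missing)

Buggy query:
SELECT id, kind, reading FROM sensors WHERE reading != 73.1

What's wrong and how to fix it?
Bug: 'reading != 73.1' is unknown when reading is NULL, so NULL rows are silently excluded

Fix: Handle NULL separately with IS NULL alongside the inequality

Corrected query:
SELECT id, kind, reading FROM sensors WHERE reading != 73.1 OR reading IS NULL

Result:
id | kind     | reading
---+----------+--------
1  | motion   | 89.7   
2  | light    | 71.8   
4  | temp     | 29.9   
5  | pressure | NULL   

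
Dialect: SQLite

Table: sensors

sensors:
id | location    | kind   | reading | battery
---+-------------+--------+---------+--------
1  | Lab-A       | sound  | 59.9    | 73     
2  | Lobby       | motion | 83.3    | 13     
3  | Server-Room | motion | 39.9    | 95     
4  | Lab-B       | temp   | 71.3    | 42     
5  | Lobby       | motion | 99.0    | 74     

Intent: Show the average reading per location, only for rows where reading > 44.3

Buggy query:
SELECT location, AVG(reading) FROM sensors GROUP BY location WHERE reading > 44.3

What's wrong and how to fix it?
Bug: Row-level WHERE must come before GROUP BY in the clause order

Fix: Place WHERE between FROM and GROUP BY

Corrected query:
SELECT location, AVG(reading) FROM sensors WHERE reading > 44.3 GROUP BY location

Result:
location | AVG(reading)
---------+-------------
Lab-A    | 59.9        
Lab-B    | 71.3        
Lobby    | 91.15       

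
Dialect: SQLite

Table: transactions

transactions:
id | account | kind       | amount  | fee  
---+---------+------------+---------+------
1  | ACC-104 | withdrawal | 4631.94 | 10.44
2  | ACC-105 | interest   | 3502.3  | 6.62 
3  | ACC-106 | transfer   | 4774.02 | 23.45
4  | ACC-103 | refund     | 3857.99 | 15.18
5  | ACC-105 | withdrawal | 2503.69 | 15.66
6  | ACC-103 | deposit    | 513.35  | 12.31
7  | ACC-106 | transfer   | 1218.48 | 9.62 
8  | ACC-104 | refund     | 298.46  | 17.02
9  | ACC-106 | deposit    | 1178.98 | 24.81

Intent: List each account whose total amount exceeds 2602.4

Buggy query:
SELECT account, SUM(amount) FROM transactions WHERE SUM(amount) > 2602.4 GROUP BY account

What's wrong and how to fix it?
Bug: WHERE runs before GROUP BY, so aggregates aren't available there

Fix: Use HAVING (which filters groups after aggregation) instead of WHERE

Corrected query:
SELECT account, SUM(amount) FROM transactions GROUP BY account HAVING SUM(amount) > 2602.4

Result:
account | SUM(amount)
--------+------------
ACC-103 | 4371.34    
ACC-104 | 4930.4     
ACC-105 | 6005.99    
ACC-106 | 7171.48    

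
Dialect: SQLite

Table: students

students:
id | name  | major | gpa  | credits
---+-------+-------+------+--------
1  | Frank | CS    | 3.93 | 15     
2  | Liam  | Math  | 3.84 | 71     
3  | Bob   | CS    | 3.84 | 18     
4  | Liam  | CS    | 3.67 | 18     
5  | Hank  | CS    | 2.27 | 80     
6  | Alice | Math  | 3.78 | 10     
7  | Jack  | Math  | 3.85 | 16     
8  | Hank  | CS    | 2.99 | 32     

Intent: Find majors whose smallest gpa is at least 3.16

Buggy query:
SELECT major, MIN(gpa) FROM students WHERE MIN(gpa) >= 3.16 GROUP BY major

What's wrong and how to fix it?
Bug: MIN() in WHERE is a misuse of aggregate

Fix: Replace WHERE with HAVING after the GROUP BY

Corrected query:
SELECT major, MIN(gpa) FROM students GROUP BY major HAVING MIN(gpa) >= 3.16

Result:
major | MIN(gpa)
------+---------
Math  | 3.78    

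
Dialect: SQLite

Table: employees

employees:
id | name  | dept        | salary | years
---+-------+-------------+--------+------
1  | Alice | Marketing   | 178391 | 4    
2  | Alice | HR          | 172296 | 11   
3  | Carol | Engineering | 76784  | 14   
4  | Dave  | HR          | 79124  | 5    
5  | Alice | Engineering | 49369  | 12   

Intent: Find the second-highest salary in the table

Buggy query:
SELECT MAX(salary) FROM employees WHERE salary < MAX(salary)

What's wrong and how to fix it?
Bug: The inner MAX is an aggregate inside WHERE, which is not allowed

Fix: Compute the overall MAX in a subquery, then take MAX of rows below it

Corrected query:
SELECT MAX(salary) FROM employees WHERE salary < (SELECT MAX(salary) FROM employees)

Result:
MAX(salary)
-----------
172296     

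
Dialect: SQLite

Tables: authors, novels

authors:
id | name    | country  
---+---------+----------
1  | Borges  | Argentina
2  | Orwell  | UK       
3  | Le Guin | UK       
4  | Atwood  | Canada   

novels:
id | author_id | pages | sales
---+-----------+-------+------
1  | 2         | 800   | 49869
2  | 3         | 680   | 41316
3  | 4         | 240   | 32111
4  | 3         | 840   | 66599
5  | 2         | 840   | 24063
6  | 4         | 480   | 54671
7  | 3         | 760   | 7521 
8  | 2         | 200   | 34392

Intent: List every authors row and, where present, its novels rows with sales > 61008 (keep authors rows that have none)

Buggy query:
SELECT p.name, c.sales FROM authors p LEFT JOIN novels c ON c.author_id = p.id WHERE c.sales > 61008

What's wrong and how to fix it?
Bug: A WHERE condition on the right-hand table after LEFT JOIN drops unmatched parents

Fix: Move the right-table condition into the ON clause so unmatched parents are kept

Corrected query:
SELECT p.name, c.sales FROM authors p LEFT JOIN novels c ON c.author_id = p.id AND c.sales > 61008

Result:
name    | sales
--------+------
Borges  | NULL 
Orwell  | NULL 
Le Guin | 66599
Atwood  | NULL 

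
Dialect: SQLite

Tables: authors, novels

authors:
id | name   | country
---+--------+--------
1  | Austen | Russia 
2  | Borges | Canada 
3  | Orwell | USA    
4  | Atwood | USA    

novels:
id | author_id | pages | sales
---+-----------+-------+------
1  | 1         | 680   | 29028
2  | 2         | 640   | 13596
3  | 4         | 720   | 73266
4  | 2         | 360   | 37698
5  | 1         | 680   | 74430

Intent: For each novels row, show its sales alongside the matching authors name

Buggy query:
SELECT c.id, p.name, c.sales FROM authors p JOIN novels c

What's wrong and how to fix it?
Bug: Missing join condition: each novels row is matched to all authors rows instead of just its own

Fix: Specify the join condition linking the foreign key to the parent id

Corrected query:
SELECT c.id, p.name, c.sales FROM authors p JOIN novels c ON c.author_id = p.id

Result:
id | name   | sales
---+--------+------
1  | Austen | 29028
2  | Borges | 13596
3  | Atwood | 73266
4  | Borges | 37698
5  | Austen | 74430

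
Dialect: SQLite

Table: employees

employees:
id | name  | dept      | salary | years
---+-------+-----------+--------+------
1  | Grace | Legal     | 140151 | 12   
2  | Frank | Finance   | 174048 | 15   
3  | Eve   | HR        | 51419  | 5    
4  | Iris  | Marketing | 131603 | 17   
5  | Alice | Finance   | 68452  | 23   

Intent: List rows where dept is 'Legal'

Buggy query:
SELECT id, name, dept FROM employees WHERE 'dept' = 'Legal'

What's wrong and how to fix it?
Bug: 'dept' in single quotes is a string literal, not the column; the comparison is literal-vs-literal and never true

Fix: Remove the quotes around the column name (or use double quotes for an identifier)

Corrected query:
SELECT id, name, dept FROM employees WHERE dept = 'Legal'

Result:
id | name  | dept 
---+-------+------
1  | Grace | Legal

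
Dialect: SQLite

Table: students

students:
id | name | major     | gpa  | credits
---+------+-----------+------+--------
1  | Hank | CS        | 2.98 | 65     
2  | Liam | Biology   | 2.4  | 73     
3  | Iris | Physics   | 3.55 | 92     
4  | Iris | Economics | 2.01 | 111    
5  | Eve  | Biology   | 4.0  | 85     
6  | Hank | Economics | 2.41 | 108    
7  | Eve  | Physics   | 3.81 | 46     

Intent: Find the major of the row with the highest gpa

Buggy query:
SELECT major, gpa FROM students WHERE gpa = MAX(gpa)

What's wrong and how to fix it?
Bug: MAX(gpa) is an aggregate and cannot be used directly in WHERE

Fix: Use a subquery: WHERE gpa = (SELECT MAX(gpa) FROM students)

Corrected query:
SELECT major, gpa FROM students WHERE gpa = (SELECT MAX(gpa) FROM students)

Result:
major   | gpa
--------+----
Biology | 4  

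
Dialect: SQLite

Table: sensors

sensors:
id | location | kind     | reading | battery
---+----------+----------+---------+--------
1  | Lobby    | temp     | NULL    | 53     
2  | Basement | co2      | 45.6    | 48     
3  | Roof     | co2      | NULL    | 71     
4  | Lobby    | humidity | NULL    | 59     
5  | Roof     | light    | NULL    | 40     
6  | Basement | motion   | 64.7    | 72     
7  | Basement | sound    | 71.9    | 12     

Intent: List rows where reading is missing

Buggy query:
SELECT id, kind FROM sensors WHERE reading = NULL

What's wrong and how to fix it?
Bug: '= NULL' is always unknown in SQL three-valued logic, so no rows match

Fix: Replace '= NULL' with 'IS NULL'

Corrected query:
SELECT id, kind FROM sensors WHERE reading IS NULL

Result:
id | kind    
---+---------
1  | temp    
3  | co2     
4  | humidity
5  | light   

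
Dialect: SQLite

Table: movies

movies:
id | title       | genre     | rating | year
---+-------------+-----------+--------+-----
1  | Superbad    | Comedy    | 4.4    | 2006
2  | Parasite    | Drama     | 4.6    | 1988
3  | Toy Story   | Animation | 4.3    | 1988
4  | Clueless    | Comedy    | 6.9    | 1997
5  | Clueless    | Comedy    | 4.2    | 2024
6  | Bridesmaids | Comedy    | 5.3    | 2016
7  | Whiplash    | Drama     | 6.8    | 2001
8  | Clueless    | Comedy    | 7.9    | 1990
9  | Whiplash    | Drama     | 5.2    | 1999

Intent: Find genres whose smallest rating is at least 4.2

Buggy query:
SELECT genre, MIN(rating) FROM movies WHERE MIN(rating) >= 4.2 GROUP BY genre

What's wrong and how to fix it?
Bug: Aggregates like MIN are computed per group after WHERE runs

Fix: Replace WHERE with HAVING after the GROUP BY

Corrected query:
SELECT genre, MIN(rating) FROM movies GROUP BY genre HAVING MIN(rating) >= 4.2

Result:
genre     | MIN(rating)
----------+------------
Animation | 4.3        
Comedy    | 4.2        
Drama     | 4.6        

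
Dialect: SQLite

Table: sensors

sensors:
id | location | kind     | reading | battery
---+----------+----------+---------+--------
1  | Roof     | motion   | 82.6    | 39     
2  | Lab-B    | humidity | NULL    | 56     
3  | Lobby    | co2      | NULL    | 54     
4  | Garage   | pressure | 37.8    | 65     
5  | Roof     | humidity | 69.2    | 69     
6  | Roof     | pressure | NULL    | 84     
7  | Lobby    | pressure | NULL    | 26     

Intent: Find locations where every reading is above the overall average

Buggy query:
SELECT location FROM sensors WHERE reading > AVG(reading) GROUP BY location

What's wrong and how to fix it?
Bug: AVG() is an aggregate; it can't sit directly in WHERE

Fix: Use a subquery for AVG and a HAVING MIN(...) filter so the condition holds for every row in the group

Corrected query:
SELECT location FROM sensors GROUP BY location HAVING MIN(reading) > (SELECT AVG(reading) FROM sensors)

Result:
location
--------
Roof    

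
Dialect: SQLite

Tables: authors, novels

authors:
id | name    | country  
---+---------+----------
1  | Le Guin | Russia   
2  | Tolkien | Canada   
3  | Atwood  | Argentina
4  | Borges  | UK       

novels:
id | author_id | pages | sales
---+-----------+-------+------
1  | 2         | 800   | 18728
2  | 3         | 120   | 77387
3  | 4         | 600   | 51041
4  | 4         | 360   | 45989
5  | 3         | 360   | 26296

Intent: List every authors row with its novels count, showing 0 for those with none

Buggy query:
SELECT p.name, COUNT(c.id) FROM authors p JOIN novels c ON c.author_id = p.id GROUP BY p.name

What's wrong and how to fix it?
Bug: An inner join excludes parents with zero children

Fix: Use LEFT JOIN so parents without children still appear (COUNT(c.id) gives 0)

Corrected query:
SELECT p.name, COUNT(c.id) FROM authors p LEFT JOIN novels c ON c.author_id = p.id GROUP BY p.name

Result:
name    | COUNT(c.id)
--------+------------
Atwood  | 2          
Borges  | 2          
Le Guin | 0          
Tolkien | 1          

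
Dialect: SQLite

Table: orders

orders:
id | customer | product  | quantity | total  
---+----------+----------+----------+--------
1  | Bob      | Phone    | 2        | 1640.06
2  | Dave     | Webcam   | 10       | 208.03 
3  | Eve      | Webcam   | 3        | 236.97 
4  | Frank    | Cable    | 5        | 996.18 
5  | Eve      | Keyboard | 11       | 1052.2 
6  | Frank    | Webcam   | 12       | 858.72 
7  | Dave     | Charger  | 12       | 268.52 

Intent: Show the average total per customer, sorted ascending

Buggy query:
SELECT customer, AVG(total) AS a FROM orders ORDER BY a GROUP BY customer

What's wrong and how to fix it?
Bug: GROUP BY must precede ORDER BY

Fix: Reorder: SELECT … FROM … GROUP BY … ORDER BY …

Corrected query:
SELECT customer, AVG(total) AS a FROM orders GROUP BY customer ORDER BY a

Result:
customer | a      
---------+--------
Dave     | 238.275
Eve      | 644.585
Frank    | 927.45 
Bob      | 1640.06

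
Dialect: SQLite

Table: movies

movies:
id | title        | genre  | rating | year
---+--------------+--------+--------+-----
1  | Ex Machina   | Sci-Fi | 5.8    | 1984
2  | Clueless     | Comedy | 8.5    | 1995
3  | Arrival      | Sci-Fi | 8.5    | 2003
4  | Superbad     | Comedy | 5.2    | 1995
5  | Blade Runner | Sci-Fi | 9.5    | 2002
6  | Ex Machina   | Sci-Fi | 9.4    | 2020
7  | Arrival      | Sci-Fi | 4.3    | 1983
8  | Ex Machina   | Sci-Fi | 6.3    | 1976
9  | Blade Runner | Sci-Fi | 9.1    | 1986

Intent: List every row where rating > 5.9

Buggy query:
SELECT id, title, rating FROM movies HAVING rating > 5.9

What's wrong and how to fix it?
Bug: HAVING filters the output of aggregation, but this query has no GROUP BY and no aggregate functions, so SQLite rejects it (HAVING clause on a non-aggregate query); the condition here is per row

Fix: Replace HAVING with WHERE since the condition applies to individual rows

Corrected query:
SELECT id, title, rating FROM movies WHERE rating > 5.9

Result:
id | title        | rating
---+--------------+-------
2  | Clueless     | 8.5   
3  | Arrival      | 8.5   
5  | Blade Runner | 9.5   
6  | Ex Machina   | 9.4   
8  | Ex Machina   | 6.3   
9  | Blade Runner | 9.1   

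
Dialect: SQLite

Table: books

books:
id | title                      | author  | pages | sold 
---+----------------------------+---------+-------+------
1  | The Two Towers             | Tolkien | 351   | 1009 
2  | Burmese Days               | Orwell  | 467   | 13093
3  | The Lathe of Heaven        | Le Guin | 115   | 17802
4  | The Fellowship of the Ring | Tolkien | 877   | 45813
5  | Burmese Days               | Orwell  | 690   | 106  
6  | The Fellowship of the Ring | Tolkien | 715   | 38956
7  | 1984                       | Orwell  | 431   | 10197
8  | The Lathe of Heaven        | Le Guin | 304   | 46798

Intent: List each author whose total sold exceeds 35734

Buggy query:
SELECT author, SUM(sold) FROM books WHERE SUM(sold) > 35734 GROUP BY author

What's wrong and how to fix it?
Bug: Aggregate functions cannot appear in a WHERE clause

Fix: Use HAVING (which filters groups after aggregation) instead of WHERE

Corrected query:
SELECT author, SUM(sold) FROM books GROUP BY author HAVING SUM(sold) > 35734

Result:
author  | SUM(sold)
--------+----------
Le Guin | 64600    
Tolkien | 85778    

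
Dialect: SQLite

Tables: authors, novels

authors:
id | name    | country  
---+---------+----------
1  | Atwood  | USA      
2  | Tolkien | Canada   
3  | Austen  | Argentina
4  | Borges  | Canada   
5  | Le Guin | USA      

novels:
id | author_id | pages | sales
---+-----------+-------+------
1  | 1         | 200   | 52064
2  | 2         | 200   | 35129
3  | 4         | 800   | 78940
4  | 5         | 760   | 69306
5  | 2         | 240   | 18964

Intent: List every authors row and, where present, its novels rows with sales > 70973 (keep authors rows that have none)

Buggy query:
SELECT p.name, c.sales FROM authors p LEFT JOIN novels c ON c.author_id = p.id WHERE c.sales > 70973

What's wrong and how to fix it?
Bug: Filtering c.sales in WHERE discards the NULL rows produced by LEFT JOIN, turning it into an inner join

Fix: Put 'c.sales > 70973' in the JOIN's ON clause instead of WHERE

Corrected query:
SELECT p.name, c.sales FROM authors p LEFT JOIN novels c ON c.author_id = p.id AND c.sales > 70973

Result:
name    | sales
--------+------
Atwood  | NULL 
Tolkien | NULL 
Austen  | NULL 
Borges  | 78940
Le Guin | NULL 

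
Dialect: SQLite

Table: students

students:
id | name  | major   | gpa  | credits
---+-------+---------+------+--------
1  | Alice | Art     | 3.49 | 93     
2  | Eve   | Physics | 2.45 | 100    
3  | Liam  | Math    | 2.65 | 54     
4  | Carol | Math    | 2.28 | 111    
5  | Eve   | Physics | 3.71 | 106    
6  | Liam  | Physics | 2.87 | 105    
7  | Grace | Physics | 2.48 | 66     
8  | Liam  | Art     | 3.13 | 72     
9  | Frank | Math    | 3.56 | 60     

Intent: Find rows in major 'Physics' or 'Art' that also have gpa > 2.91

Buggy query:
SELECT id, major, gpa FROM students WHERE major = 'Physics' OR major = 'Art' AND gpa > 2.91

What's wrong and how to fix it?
Bug: AND binds tighter than OR, so this parses as major = 'Physics' OR (major = 'Art' AND gpa > 2.91)

Fix: Group the OR with parentheses (or use IN), then AND the threshold

Corrected query:
SELECT id, major, gpa FROM students WHERE (major = 'Physics' OR major = 'Art') AND gpa > 2.91

Result:
id | major   | gpa 
---+---------+-----
1  | Art     | 3.49
5  | Physics | 3.71
8  | Art     | 3.13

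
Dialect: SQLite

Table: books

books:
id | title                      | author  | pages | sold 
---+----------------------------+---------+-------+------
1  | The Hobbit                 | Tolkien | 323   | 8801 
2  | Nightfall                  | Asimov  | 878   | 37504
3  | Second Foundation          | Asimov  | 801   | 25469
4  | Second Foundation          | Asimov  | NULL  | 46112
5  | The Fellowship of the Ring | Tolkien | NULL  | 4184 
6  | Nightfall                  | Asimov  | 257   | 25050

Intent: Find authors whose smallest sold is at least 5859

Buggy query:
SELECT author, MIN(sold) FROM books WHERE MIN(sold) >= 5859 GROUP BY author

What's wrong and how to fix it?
Bug: MIN() in WHERE is a misuse of aggregate

Fix: Replace WHERE with HAVING after the GROUP BY

Corrected query:
SELECT author, MIN(sold) FROM books GROUP BY author HAVING MIN(sold) >= 5859

Result:
author | MIN(sold)
-------+----------
Asimov | 25050    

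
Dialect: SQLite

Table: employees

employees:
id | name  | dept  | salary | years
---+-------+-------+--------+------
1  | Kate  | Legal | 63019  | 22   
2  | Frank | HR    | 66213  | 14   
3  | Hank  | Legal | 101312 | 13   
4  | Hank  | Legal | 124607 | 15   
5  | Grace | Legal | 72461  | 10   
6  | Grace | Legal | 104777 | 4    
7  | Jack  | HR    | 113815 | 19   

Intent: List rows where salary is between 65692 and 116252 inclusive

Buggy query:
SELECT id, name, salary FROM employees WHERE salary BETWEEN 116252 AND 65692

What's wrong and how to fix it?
Bug: The bounds are reversed; BETWEEN a AND b requires a <= b to match anything

Fix: Write BETWEEN 65692 AND 116252

Corrected query:
SELECT id, name, salary FROM employees WHERE salary BETWEEN 65692 AND 116252

Result:
id | name  | salary
---+-------+-------
2  | Frank | 66213 
3  | Hank  | 101312
5  | Grace | 72461 
6  | Grace | 104777
7  | Jack  | 113815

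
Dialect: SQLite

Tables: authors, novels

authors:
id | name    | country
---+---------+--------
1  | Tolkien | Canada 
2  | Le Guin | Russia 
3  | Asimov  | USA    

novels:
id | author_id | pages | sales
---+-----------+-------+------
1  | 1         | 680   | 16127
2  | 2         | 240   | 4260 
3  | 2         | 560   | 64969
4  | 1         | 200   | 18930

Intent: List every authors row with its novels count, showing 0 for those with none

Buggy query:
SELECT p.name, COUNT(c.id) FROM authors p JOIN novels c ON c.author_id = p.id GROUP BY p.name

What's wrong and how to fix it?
Bug: INNER JOIN drops authors rows that have no matching novels rows

Fix: Switch to LEFT JOIN to retain unmatched parent rows

Corrected query:
SELECT p.name, COUNT(c.id) FROM authors p LEFT JOIN novels c ON c.author_id = p.id GROUP BY p.name

Result:
name    | COUNT(c.id)
--------+------------
Asimov  | 0          
Le Guin | 2          
Tolkien | 2          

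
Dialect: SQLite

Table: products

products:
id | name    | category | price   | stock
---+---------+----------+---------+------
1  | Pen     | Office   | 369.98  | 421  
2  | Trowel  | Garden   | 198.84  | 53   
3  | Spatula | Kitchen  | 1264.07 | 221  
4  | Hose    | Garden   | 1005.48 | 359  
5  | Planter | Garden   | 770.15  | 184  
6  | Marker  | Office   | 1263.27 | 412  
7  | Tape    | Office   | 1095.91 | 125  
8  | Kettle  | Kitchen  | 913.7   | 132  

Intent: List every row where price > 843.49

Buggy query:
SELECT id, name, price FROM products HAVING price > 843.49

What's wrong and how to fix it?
Bug: HAVING filters the output of aggregation, but this query has no GROUP BY and no aggregate functions, so SQLite rejects it (HAVING clause on a non-aggregate query); the condition here is per row

Fix: Use WHERE for row-level filtering

Corrected query:
SELECT id, name, price FROM products WHERE price > 843.49

Result:
id | name    | price  
---+---------+--------
3  | Spatula | 1264.07
4  | Hose    | 1005.48
6  | Marker  | 1263.27
7  | Tape    | 1095.91
8  | Kettle  | 913.7  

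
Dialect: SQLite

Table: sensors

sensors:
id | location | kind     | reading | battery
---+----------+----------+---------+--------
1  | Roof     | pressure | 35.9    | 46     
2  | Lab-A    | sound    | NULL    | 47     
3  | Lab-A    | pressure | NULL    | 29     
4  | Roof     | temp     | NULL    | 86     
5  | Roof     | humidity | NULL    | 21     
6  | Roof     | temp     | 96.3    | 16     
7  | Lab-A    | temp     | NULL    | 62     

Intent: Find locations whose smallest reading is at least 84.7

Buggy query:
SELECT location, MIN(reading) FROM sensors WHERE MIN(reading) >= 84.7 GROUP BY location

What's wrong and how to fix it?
Bug: MIN() in WHERE is a misuse of aggregate

Fix: Replace WHERE with HAVING after the GROUP BY

Corrected query:
SELECT location, MIN(reading) FROM sensors GROUP BY location HAVING MIN(reading) >= 84.7

Result:
(no rows)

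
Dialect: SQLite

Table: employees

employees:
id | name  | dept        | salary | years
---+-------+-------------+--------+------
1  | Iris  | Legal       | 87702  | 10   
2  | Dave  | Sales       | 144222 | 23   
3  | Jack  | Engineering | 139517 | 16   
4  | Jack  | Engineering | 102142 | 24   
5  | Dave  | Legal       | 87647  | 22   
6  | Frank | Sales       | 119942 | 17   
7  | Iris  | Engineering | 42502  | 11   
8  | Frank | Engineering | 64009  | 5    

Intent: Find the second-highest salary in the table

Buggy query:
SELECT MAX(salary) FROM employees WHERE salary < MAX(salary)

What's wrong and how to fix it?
Bug: MAX(salary) on the right of the comparison is an aggregate-in-WHERE error

Fix: Put the inner MAX in a scalar subquery

Corrected query:
SELECT MAX(salary) FROM employees WHERE salary < (SELECT MAX(salary) FROM employees)

Result:
MAX(salary)
-----------
139517     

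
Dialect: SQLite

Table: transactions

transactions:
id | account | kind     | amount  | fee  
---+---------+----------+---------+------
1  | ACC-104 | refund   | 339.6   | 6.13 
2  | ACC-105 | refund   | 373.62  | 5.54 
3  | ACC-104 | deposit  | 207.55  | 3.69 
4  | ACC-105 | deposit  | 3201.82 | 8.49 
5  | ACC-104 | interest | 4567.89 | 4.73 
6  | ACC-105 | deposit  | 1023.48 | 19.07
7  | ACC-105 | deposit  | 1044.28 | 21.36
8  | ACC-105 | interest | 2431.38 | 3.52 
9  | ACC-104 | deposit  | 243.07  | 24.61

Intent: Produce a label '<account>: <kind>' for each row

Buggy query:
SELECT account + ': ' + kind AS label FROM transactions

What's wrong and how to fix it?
Bug: '+' is numeric addition; on text columns SQLite converts them to 0 instead of concatenating

Fix: Use the || operator for string concatenation

Corrected query:
SELECT account || ': ' || kind AS label FROM transactions

Result:
label            
-----------------
ACC-104: refund  
ACC-105: refund  
ACC-104: deposit 
ACC-105: deposit 
ACC-104: interest
ACC-105: deposit 
ACC-105: deposit 
ACC-105: interest
ACC-104: deposit 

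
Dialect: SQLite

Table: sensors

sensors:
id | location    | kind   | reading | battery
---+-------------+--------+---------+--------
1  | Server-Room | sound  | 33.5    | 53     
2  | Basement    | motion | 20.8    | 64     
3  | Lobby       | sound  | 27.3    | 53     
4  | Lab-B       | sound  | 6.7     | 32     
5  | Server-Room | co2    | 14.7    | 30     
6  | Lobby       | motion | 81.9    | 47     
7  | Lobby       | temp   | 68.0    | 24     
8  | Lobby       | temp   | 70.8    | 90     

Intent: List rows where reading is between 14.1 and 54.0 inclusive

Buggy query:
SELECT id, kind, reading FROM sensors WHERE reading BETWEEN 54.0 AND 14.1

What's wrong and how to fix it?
Bug: The bounds are reversed; BETWEEN a AND b requires a <= b to match anything

Fix: Write BETWEEN 14.1 AND 54.0

Corrected query:
SELECT id, kind, reading FROM sensors WHERE reading BETWEEN 14.1 AND 54.0

Result:
id | kind   | reading
---+--------+--------
1  | sound  | 33.5   
2  | motion | 20.8   
3  | sound  | 27.3   
5  | co2    | 14.7   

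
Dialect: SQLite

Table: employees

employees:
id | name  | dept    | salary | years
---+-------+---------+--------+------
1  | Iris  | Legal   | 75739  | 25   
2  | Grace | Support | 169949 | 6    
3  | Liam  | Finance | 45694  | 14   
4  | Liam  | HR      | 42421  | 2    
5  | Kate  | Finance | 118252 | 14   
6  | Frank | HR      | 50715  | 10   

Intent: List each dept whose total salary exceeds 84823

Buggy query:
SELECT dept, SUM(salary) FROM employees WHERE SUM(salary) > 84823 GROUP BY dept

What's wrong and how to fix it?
Bug: WHERE runs before GROUP BY, so aggregates aren't available there

Fix: Move the aggregate condition to a HAVING clause

Corrected query:
SELECT dept, SUM(salary) FROM employees GROUP BY dept HAVING SUM(salary) > 84823

Result:
dept    | SUM(salary)
--------+------------
Finance | 163946     
HR      | 93136      
Support | 169949     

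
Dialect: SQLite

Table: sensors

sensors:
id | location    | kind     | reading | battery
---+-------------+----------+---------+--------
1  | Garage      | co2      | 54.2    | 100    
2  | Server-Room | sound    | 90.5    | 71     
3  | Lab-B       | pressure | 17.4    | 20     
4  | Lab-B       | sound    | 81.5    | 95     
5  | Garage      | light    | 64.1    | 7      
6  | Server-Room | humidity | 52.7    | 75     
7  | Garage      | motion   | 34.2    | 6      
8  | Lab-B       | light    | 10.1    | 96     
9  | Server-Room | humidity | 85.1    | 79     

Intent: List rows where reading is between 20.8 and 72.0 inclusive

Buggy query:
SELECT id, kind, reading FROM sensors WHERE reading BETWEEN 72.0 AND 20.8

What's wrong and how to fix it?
Bug: BETWEEN expects the lower bound first; with 72.0 AND 20.8 the range is empty

Fix: Write BETWEEN 20.8 AND 72.0

Corrected query:
SELECT id, kind, reading FROM sensors WHERE reading BETWEEN 20.8 AND 72.0

Result:
id | kind     | reading
---+----------+--------
1  | co2      | 54.2   
5  | light    | 64.1   
6  | humidity | 52.7   
7  | motion   | 34.2   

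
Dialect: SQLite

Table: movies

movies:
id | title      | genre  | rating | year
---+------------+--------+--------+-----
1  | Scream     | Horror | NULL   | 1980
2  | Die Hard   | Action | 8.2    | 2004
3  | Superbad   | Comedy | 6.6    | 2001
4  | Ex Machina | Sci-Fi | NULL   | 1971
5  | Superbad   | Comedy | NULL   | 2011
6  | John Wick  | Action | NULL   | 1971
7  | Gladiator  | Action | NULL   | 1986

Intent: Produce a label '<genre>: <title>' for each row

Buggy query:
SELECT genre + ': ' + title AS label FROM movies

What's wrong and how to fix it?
Bug: SQLite uses || for string concatenation; + coerces text to numbers (yielding 0)

Fix: Replace + with || to concatenate text

Corrected query:
SELECT genre || ': ' || title AS label FROM movies

Result:
label             
------------------
Horror: Scream    
Action: Die Hard  
Comedy: Superbad  
Sci-Fi: Ex Machina
Comedy: Superbad  
Action: John Wick 
Action: Gladiator 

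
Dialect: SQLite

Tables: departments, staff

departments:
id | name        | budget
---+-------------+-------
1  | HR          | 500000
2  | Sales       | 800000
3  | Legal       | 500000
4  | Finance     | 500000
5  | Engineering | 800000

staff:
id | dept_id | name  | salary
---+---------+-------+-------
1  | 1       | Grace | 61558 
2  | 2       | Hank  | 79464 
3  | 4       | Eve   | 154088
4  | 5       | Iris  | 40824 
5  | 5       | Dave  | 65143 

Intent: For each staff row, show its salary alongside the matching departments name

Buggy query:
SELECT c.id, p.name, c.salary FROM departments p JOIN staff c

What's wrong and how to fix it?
Bug: JOIN with no ON clause produces a cartesian product; every staff row pairs with every departments row

Fix: Add ON c.dept_id = p.id to the JOIN

Corrected query:
SELECT c.id, p.name, c.salary FROM departments p JOIN staff c ON c.dept_id = p.id

Result:
id | name        | salary
---+-------------+-------
1  | HR          | 61558 
2  | Sales       | 79464 
3  | Finance     | 154088
4  | Engineering | 40824 
5  | Engineering | 65143 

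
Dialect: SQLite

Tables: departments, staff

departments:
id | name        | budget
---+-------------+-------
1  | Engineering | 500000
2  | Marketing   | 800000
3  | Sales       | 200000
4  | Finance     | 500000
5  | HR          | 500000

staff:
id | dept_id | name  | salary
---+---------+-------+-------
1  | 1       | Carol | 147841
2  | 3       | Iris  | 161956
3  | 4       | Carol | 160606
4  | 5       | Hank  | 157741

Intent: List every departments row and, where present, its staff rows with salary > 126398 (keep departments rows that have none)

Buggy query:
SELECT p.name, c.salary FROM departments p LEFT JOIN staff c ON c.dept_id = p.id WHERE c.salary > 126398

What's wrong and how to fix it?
Bug: Filtering c.salary in WHERE discards the NULL rows produced by LEFT JOIN, turning it into an inner join

Fix: Move the right-table condition into the ON clause so unmatched parents are kept

Corrected query:
SELECT p.name, c.salary FROM departments p LEFT JOIN staff c ON c.dept_id = p.id AND c.salary > 126398

Result:
name        | salary
------------+-------
Engineering | 147841
Marketing   | NULL  
Sales       | 161956
Finance     | 160606
HR          | 157741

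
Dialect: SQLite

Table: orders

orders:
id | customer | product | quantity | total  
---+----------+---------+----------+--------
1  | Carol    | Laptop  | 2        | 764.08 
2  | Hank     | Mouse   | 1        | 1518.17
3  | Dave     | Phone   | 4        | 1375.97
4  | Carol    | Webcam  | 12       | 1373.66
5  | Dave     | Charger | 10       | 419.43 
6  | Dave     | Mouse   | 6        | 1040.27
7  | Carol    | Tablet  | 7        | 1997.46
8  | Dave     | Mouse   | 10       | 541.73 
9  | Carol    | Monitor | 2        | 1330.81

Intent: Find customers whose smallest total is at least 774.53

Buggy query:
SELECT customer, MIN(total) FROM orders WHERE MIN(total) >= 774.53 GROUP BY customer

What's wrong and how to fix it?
Bug: Aggregates like MIN are computed per group after WHERE runs

Fix: Replace WHERE with HAVING after the GROUP BY

Corrected query:
SELECT customer, MIN(total) FROM orders GROUP BY customer HAVING MIN(total) >= 774.53

Result:
customer | MIN(total)
---------+-----------
Hank     | 1518.17   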